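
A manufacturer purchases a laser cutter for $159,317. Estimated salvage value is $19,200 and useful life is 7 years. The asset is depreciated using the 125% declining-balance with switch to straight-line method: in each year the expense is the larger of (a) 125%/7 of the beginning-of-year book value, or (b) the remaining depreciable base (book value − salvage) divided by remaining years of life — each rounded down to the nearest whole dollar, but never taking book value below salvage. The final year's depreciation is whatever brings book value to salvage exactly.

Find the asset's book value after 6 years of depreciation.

$36,476

Depreciable base = $159,317 − $19,200 = $140,117.
Year 1: DB = ⌊$159,317 × 125%/7⌋ = $28,449; SL = ⌊$140,117/7⌋ = $20,016 → take DB $28,449. Book value $130,868.
Year 2: DB = ⌊$130,868 × 125%/7⌋ = $23,369; SL = ⌊$111,668/6⌋ = $18,611 → take DB $23,369. Book value $107,499.
Year 3: DB = ⌊$107,499 × 125%/7⌋ = $19,196; SL = ⌊$88,299/5⌋ = $17,659 → take DB $19,196. Book value $88,303.
Year 4: DB = ⌊$88,303 × 125%/7⌋ = $15,768; SL = ⌊$69,103/4⌋ = $17,275 → take SL $17,275. Book value $71,028.
Year 5: DB = ⌊$71,028 × 125%/7⌋ = $12,683; SL = ⌊$51,828/3⌋ = $17,276 → take SL $17,276. Book value $53,752.
Year 6: DB = ⌊$53,752 × 125%/7⌋ = $9,598; SL = ⌊$34,552/2⌋ = $17,276 → take SL $17,276. Book value $36,476.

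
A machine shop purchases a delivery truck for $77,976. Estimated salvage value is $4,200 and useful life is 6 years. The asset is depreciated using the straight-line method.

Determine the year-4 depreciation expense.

$12,296

Depreciable base = $77,976 − $4,200 = $73,776.
Annual expense = $73,776 / 6 = $12,296.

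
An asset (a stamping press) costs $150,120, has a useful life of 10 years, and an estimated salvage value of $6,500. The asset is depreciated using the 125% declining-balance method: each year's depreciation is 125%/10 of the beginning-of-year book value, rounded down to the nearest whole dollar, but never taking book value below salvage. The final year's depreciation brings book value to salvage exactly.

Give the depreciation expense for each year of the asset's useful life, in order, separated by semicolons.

$18,765; $16,419; $14,367; $12,571; $10,999; $9,624; $8,421; $7,369; $6,448; $38,637

Depreciable base = $150,120 − $6,500 = $143,620.
Year 1: ⌊$150,120 × 125%/10⌋ = $18,765. Book value $131,355.
Year 2: ⌊$131,355 × 125%/10⌋ = $16,419. Book value $114,936.
Year 3: ⌊$114,936 × 125%/10⌋ = $14,367. Book value $100,569.
Year 4: ⌊$100,569 × 125%/10⌋ = $12,571. Book value $87,998.
Year 5: ⌊$87,998 × 125%/10⌋ = $10,999. Book value $76,999.
Year 6: ⌊$76,999 × 125%/10⌋ = $9,624. Book value $67,375.
Year 7: ⌊$67,375 × 125%/10⌋ = $8,421. Book value $58,954.
Year 8: ⌊$58,954 × 125%/10⌋ = $7,369. Book value $51,585.
Year 9: ⌊$51,585 × 125%/10⌋ = $6,448. Book value $45,137.
Year 10 (final): $45,137 − $6,500 = $38,637. Book value $6,500.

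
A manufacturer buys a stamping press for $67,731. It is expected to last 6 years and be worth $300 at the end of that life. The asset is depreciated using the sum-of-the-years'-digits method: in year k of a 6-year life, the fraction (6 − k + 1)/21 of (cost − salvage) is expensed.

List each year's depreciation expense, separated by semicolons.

$19,266; $16,055; $12,844; $9,633; $6,422; $3,211

Depreciable base = $67,731 − $300 = $67,431.
Sum of the years' digits = 6+5+4+3+2+1 = 21.
Year 1: $67,431 × 6/21 = $19,266. Book value $48,465.
Year 2: $67,431 × 5/21 = $16,055. Book value $32,410.
Year 3: $67,431 × 4/21 = $12,844. Book value $19,566.
Year 4: $67,431 × 3/21 = $9,633. Book value $9,933.
Year 5: $67,431 × 2/21 = $6,422. Book value $3,511.
Year 6: $67,431 × 1/21 = $3,211. Book value $300.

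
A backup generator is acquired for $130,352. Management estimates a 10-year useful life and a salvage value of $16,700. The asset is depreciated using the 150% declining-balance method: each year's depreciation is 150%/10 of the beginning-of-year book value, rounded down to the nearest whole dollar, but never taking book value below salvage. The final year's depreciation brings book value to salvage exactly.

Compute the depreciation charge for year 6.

$8,676

Depreciable base = $130,352 − $16,700 = $113,652.
Year 1: ⌊$130,352 × 150%/10⌋ = $19,552. Book value $110,800.
Year 2: ⌊$110,800 × 150%/10⌋ = $16,620. Book value $94,180.
Year 3: ⌊$94,180 × 150%/10⌋ = $14,127. Book value $80,053.
Year 4: ⌊$80,053 × 150%/10⌋ = $12,007. Book value $68,046.
Year 5: ⌊$68,046 × 150%/10⌋ = $10,206. Book value $57,840.
Year 6: ⌊$57,840 × 150%/10⌋ = $8,676. Book value $49,164.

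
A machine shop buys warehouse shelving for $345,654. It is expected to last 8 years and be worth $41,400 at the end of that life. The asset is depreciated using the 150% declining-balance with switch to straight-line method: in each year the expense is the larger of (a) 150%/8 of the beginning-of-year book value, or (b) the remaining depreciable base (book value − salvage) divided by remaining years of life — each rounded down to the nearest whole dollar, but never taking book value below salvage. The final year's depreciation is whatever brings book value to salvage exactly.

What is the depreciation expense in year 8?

Depreciable base = $345,654 − $41,400 = $304,254.
Year 1: DB = ⌊$345,654 × 150%/8⌋ = $64,810; SL = ⌊$304,254/8⌋ = $38,031 → take DB $64,810. Book value $280,844.
Year 2: DB = ⌊$280,844 × 150%/8⌋ = $52,658; SL = ⌊$239,444/7⌋ = $34,206 → take DB $52,658. Book value $228,186.
Year 3: DB = ⌊$228,186 × 150%/8⌋ = $42,784; SL = ⌊$186,786/6⌋ = $31,131 → take DB $42,784. Book value $185,402.
Year 4: DB = ⌊$185,402 × 150%/8⌋ = $34,762; SL = ⌊$144,002/5⌋ = $28,800 → take DB $34,762. Book value $150,640.
Year 5: DB = ⌊$150,640 × 150%/8⌋ = $28,245; SL = ⌊$109,240/4⌋ = $27,310 → take DB $28,245. Book value $122,395.
Year 6: DB = ⌊$122,395 × 150%/8⌋ = $22,949; SL = ⌊$80,995/3⌋ = $26,998 → take SL $26,998. Book value $95,397.
Year 7: DB = ⌊$95,397 × 150%/8⌋ = $17,886; SL = ⌊$53,997/2⌋ = $26,998 → take SL $26,998. Book value $68,399.
Year 8 (final): $68,399 − $41,400 = $26,999. Book value $41,400.

$26,999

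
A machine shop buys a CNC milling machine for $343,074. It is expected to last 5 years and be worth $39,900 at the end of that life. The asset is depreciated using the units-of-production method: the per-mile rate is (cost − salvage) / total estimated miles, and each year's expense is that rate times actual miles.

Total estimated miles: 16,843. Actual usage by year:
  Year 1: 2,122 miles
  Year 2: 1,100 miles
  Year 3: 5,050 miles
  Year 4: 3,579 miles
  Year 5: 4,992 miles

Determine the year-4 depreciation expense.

$64,422

Depreciable base = $343,074 − $39,900 = $303,174.
Rate = $303,174 / 16,843 miles = $18 per mile.
Year 1: 2,122 × $18 = $38,196. Book value $304,878.
Year 2: 1,100 × $18 = $19,800. Book value $285,078.
Year 3: 5,050 × $18 = $90,900. Book value $194,178.
Year 4: 3,579 × $18 = $64,422. Book value $129,756.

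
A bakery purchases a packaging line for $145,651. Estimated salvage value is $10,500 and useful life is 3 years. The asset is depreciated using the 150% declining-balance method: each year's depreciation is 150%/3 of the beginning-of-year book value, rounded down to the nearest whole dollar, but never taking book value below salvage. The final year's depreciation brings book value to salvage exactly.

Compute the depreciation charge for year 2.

Depreciable base = $145,651 − $10,500 = $135,151.
Year 1: ⌊$145,651 × 150%/3⌋ = $72,825. Book value $72,826.
Year 2: ⌊$72,826 × 150%/3⌋ = $36,413. Book value $36,413.

$36,413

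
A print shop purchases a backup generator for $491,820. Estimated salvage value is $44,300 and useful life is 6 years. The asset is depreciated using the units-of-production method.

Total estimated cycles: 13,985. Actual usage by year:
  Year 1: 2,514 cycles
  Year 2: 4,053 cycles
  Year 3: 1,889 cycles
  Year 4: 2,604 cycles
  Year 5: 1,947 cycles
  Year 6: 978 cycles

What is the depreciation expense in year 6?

$31,296

Depreciable base = $491,820 − $44,300 = $447,520.
Rate = $447,520 / 13,985 cycles = $32 per cycle.
Year 1: 2,514 × $32 = $80,448. Book value $411,372.
Year 2: 4,053 × $32 = $129,696. Book value $281,676.
Year 3: 1,889 × $32 = $60,448. Book value $221,228.
Year 4: 2,604 × $32 = $83,328. Book value $137,900.
Year 5: 1,947 × $32 = $62,304. Book value $75,596.
Year 6: 978 × $32 = $31,296. Book value $44,300.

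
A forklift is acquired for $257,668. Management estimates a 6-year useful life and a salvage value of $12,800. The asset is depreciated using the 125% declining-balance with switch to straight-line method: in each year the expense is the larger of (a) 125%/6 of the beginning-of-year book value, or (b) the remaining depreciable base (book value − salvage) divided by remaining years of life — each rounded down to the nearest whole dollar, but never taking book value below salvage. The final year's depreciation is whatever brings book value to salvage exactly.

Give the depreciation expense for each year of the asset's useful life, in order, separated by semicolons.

Depreciable base = $257,668 − $12,800 = $244,868.
Year 1: DB = ⌊$257,668 × 125%/6⌋ = $53,680; SL = ⌊$244,868/6⌋ = $40,811 → take DB $53,680. Book value $203,988.
Year 2: DB = ⌊$203,988 × 125%/6⌋ = $42,497; SL = ⌊$191,188/5⌋ = $38,237 → take DB $42,497. Book value $161,491.
Year 3: DB = ⌊$161,491 × 125%/6⌋ = $33,643; SL = ⌊$148,691/4⌋ = $37,172 → take SL $37,172. Book value $124,319.
Year 4: DB = ⌊$124,319 × 125%/6⌋ = $25,899; SL = ⌊$111,519/3⌋ = $37,173 → take SL $37,173. Book value $87,146.
Year 5: DB = ⌊$87,146 × 125%/6⌋ = $18,155; SL = ⌊$74,346/2⌋ = $37,173 → take SL $37,173. Book value $49,973.
Year 6 (final): $49,973 − $12,800 = $37,173. Book value $12,800.

$53,680; $42,497; $37,172; $37,173; $37,173; $37,173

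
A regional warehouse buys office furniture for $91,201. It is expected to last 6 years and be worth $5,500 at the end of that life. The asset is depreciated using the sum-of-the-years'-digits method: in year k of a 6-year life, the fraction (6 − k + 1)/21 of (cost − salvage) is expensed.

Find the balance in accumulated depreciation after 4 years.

Depreciable base = $91,201 − $5,500 = $85,701.
Sum of the years' digits = 6+5+4+3+2+1 = 21.
Year 1: $85,701 × 6/21 = $24,486. Book value $66,715.
Year 2: $85,701 × 5/21 = $20,405. Book value $46,310.
Year 3: $85,701 × 4/21 = $16,324. Book value $29,986.
Year 4: $85,701 × 3/21 = $12,243. Book value $17,743.
Accumulated through year 4 = $91,201 − $17,743 = $73,458.

$73,458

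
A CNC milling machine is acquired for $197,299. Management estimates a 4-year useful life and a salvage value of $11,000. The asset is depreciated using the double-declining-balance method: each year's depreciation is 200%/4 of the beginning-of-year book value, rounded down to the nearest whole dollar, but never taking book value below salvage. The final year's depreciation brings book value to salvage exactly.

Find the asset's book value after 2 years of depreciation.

Depreciable base = $197,299 − $11,000 = $186,299.
Year 1: ⌊$197,299 × 200%/4⌋ = $98,649. Book value $98,650.
Year 2: ⌊$98,650 × 200%/4⌋ = $49,325. Book value $49,325.

$49,325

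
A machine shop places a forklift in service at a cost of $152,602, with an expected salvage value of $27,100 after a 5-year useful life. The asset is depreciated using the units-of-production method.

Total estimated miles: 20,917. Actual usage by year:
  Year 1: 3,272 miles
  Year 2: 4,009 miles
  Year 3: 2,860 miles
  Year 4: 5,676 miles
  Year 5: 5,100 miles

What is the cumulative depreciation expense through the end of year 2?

Depreciable base = $152,602 − $27,100 = $125,502.
Rate = $125,502 / 20,917 miles = $6 per mile.
Year 1: 3,272 × $6 = $19,632. Book value $132,970.
Year 2: 4,009 × $6 = $24,054. Book value $108,916.
Accumulated through year 2 = $152,602 − $108,916 = $43,686.

$43,686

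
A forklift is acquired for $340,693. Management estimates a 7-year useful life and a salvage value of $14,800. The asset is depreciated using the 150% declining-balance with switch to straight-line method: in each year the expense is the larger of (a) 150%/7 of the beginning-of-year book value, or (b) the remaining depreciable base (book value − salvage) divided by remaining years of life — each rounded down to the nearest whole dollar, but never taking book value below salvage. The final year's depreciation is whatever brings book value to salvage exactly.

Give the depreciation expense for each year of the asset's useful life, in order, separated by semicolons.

Depreciable base = $340,693 − $14,800 = $325,893.
Year 1: DB = ⌊$340,693 × 150%/7⌋ = $73,005; SL = ⌊$325,893/7⌋ = $46,556 → take DB $73,005. Book value $267,688.
Year 2: DB = ⌊$267,688 × 150%/7⌋ = $57,361; SL = ⌊$252,888/6⌋ = $42,148 → take DB $57,361. Book value $210,327.
Year 3: DB = ⌊$210,327 × 150%/7⌋ = $45,070; SL = ⌊$195,527/5⌋ = $39,105 → take DB $45,070. Book value $165,257.
Year 4: DB = ⌊$165,257 × 150%/7⌋ = $35,412; SL = ⌊$150,457/4⌋ = $37,614 → take SL $37,614. Book value $127,643.
Year 5: DB = ⌊$127,643 × 150%/7⌋ = $27,352; SL = ⌊$112,843/3⌋ = $37,614 → take SL $37,614. Book value $90,029.
Year 6: DB = ⌊$90,029 × 150%/7⌋ = $19,291; SL = ⌊$75,229/2⌋ = $37,614 → take SL $37,614. Book value $52,415.
Year 7 (final): $52,415 − $14,800 = $37,615. Book value $14,800.

$73,005; $57,361; $45,070; $37,614; $37,614; $37,614; $37,615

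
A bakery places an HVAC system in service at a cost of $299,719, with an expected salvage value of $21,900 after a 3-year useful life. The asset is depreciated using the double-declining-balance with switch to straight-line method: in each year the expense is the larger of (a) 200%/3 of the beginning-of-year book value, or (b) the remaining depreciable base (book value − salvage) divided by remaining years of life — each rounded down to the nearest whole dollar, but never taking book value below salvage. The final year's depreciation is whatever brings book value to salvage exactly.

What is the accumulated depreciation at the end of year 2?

Depreciable base = $299,719 − $21,900 = $277,819.
Year 1: DB = ⌊$299,719 × 200%/3⌋ = $199,812; SL = ⌊$277,819/3⌋ = $92,606 → take DB $199,812. Book value $99,907.
Year 2: DB = ⌊$99,907 × 200%/3⌋ = $66,604; SL = ⌊$78,007/2⌋ = $39,003 → take DB $66,604. Book value $33,303.
Accumulated through year 2 = $299,719 − $33,303 = $266,416.

$266,416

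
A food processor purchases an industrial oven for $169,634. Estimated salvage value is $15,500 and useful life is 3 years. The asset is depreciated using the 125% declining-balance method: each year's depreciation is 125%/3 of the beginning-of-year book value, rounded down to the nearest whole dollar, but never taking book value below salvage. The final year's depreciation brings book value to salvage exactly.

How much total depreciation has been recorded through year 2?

Depreciable base = $169,634 − $15,500 = $154,134.
Year 1: ⌊$169,634 × 125%/3⌋ = $70,680. Book value $98,954.
Year 2: ⌊$98,954 × 125%/3⌋ = $41,230. Book value $57,724.
Accumulated through year 2 = $169,634 − $57,724 = $111,910.

$111,910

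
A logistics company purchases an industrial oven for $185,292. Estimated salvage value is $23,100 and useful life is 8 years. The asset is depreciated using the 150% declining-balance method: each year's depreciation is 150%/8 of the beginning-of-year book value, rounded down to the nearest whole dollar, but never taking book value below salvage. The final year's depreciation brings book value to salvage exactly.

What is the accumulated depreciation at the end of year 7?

$141,978

Depreciable base = $185,292 − $23,100 = $162,192.
Year 1: ⌊$185,292 × 150%/8⌋ = $34,742. Book value $150,550.
Year 2: ⌊$150,550 × 150%/8⌋ = $28,228. Book value $122,322.
Year 3: ⌊$122,322 × 150%/8⌋ = $22,935. Book value $99,387.
Year 4: ⌊$99,387 × 150%/8⌋ = $18,635. Book value $80,752.
Year 5: ⌊$80,752 × 150%/8⌋ = $15,141. Book value $65,611.
Year 6: ⌊$65,611 × 150%/8⌋ = $12,302. Book value $53,309.
Year 7: ⌊$53,309 × 150%/8⌋ = $9,995. Book value $43,314.
Accumulated through year 7 = $185,292 − $43,314 = $141,978.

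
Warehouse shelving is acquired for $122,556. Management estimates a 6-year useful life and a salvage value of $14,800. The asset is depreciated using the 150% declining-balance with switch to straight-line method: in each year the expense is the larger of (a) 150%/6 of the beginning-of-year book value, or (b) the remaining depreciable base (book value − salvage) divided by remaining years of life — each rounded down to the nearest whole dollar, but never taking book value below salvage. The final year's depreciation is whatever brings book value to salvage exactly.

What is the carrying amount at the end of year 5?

$26,789

Depreciable base = $122,556 − $14,800 = $107,756.
Year 1: DB = ⌊$122,556 × 150%/6⌋ = $30,639; SL = ⌊$107,756/6⌋ = $17,959 → take DB $30,639. Book value $91,917.
Year 2: DB = ⌊$91,917 × 150%/6⌋ = $22,979; SL = ⌊$77,117/5⌋ = $15,423 → take DB $22,979. Book value $68,938.
Year 3: DB = ⌊$68,938 × 150%/6⌋ = $17,234; SL = ⌊$54,138/4⌋ = $13,534 → take DB $17,234. Book value $51,704.
Year 4: DB = ⌊$51,704 × 150%/6⌋ = $12,926; SL = ⌊$36,904/3⌋ = $12,301 → take DB $12,926. Book value $38,778.
Year 5: DB = ⌊$38,778 × 150%/6⌋ = $9,694; SL = ⌊$23,978/2⌋ = $11,989 → take SL $11,989. Book value $26,789.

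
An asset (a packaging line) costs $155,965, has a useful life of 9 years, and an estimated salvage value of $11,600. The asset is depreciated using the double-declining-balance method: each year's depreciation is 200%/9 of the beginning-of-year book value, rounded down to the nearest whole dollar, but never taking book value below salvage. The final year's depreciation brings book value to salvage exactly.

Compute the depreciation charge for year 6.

$9,865

Depreciable base = $155,965 − $11,600 = $144,365.
Year 1: ⌊$155,965 × 200%/9⌋ = $34,658. Book value $121,307.
Year 2: ⌊$121,307 × 200%/9⌋ = $26,957. Book value $94,350.
Year 3: ⌊$94,350 × 200%/9⌋ = $20,966. Book value $73,384.
Year 4: ⌊$73,384 × 200%/9⌋ = $16,307. Book value $57,077.
Year 5: ⌊$57,077 × 200%/9⌋ = $12,683. Book value $44,394.
Year 6: ⌊$44,394 × 200%/9⌋ = $9,865. Book value $34,529.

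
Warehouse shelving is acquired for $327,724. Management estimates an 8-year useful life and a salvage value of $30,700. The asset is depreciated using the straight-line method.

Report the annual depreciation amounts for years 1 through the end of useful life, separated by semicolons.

$37,128; $37,128; $37,128; $37,128; $37,128; $37,128; $37,128; $37,128

Depreciable base = $327,724 − $30,700 = $297,024.
Annual expense = $297,024 / 8 = $37,128.
End of year 1: book value $290,596.
End of year 2: book value $253,468.
End of year 3: book value $216,340.
End of year 4: book value $179,212.
End of year 5: book value $142,084.
End of year 6: book value $104,956.
End of year 7: book value $67,828.
End of year 8: book value $30,700.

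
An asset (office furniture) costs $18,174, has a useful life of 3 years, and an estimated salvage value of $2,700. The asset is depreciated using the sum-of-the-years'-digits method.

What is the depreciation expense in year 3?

$2,579

Depreciable base = $18,174 − $2,700 = $15,474.
Sum of the years' digits = 3+2+1 = 6.
Year 1: $15,474 × 3/6 = $7,737. Book value $10,437.
Year 2: $15,474 × 2/6 = $5,158. Book value $5,279.
Year 3: $15,474 × 1/6 = $2,579. Book value $2,700.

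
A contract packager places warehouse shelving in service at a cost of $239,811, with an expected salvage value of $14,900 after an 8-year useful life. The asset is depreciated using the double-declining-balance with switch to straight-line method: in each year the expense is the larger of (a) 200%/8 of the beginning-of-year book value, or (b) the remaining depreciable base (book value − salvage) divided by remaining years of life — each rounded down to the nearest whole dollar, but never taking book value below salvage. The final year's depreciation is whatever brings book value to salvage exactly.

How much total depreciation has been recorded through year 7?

$211,019

Depreciable base = $239,811 − $14,900 = $224,911.
Year 1: DB = ⌊$239,811 × 200%/8⌋ = $59,952; SL = ⌊$224,911/8⌋ = $28,113 → take DB $59,952. Book value $179,859.
Year 2: DB = ⌊$179,859 × 200%/8⌋ = $44,964; SL = ⌊$164,959/7⌋ = $23,565 → take DB $44,964. Book value $134,895.
Year 3: DB = ⌊$134,895 × 200%/8⌋ = $33,723; SL = ⌊$119,995/6⌋ = $19,999 → take DB $33,723. Book value $101,172.
Year 4: DB = ⌊$101,172 × 200%/8⌋ = $25,293; SL = ⌊$86,272/5⌋ = $17,254 → take DB $25,293. Book value $75,879.
Year 5: DB = ⌊$75,879 × 200%/8⌋ = $18,969; SL = ⌊$60,979/4⌋ = $15,244 → take DB $18,969. Book value $56,910.
Year 6: DB = ⌊$56,910 × 200%/8⌋ = $14,227; SL = ⌊$42,010/3⌋ = $14,003 → take DB $14,227. Book value $42,683.
Year 7: DB = ⌊$42,683 × 200%/8⌋ = $10,670; SL = ⌊$27,783/2⌋ = $13,891 → take SL $13,891. Book value $28,792.
Accumulated through year 7 = $239,811 − $28,792 = $211,019.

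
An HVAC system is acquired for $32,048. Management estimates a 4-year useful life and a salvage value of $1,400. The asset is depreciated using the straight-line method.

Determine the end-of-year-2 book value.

$16,724

Depreciable base = $32,048 − $1,400 = $30,648.
Annual expense = $30,648 / 4 = $7,662.
End of year 1: book value $24,386.
End of year 2: book value $16,724.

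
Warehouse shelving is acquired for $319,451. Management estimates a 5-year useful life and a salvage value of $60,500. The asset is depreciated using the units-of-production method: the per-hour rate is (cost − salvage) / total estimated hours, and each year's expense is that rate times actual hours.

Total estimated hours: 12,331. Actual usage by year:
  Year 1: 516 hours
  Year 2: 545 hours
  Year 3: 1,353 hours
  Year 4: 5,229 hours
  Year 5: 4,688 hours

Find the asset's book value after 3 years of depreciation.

Depreciable base = $319,451 − $60,500 = $258,951.
Rate = $258,951 / 12,331 hours = $21 per hour.
Year 1: 516 × $21 = $10,836. Book value $308,615.
Year 2: 545 × $21 = $11,445. Book value $297,170.
Year 3: 1,353 × $21 = $28,413. Book value $268,757.

$268,757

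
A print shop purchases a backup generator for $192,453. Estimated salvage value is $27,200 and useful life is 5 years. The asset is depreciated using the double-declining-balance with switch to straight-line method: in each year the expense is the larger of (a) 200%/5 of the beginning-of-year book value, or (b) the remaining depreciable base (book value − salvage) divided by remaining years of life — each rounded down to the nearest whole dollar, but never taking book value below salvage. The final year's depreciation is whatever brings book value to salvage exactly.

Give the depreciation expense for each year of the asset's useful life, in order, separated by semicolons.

$76,981; $46,188; $27,713; $14,371; $0

Depreciable base = $192,453 − $27,200 = $165,253.
Year 1: DB = ⌊$192,453 × 200%/5⌋ = $76,981; SL = ⌊$165,253/5⌋ = $33,050 → take DB $76,981. Book value $115,472.
Year 2: DB = ⌊$115,472 × 200%/5⌋ = $46,188; SL = ⌊$88,272/4⌋ = $22,068 → take DB $46,188. Book value $69,284.
Year 3: DB = ⌊$69,284 × 200%/5⌋ = $27,713; SL = ⌊$42,084/3⌋ = $14,028 → take DB $27,713. Book value $41,571.
Year 4: DB = ⌊$41,571 × 200%/5⌋ = $16,628; SL = ⌊$14,371/2⌋ = $7,185 → take DB $16,628, capped at $14,371. Book value $27,200.
Year 5 (final): $27,200 − $27,200 = $0. Book value $27,200.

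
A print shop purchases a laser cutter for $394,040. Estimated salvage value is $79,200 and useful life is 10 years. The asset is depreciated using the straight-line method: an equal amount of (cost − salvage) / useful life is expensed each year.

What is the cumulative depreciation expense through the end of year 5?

Depreciable base = $394,040 − $79,200 = $314,840.
Annual expense = $314,840 / 10 = $31,484.
End of year 1: book value $362,556.
End of year 2: book value $331,072.
End of year 3: book value $299,588.
End of year 4: book value $268,104.
End of year 5: book value $236,620.
Accumulated through year 5 = $394,040 − $236,620 = $157,420.

$157,420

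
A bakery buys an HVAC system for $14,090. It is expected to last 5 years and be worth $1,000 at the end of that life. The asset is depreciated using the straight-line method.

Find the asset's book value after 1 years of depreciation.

Depreciable base = $14,090 − $1,000 = $13,090.
Annual expense = $13,090 / 5 = $2,618.
End of year 1: book value $11,472.

$11,472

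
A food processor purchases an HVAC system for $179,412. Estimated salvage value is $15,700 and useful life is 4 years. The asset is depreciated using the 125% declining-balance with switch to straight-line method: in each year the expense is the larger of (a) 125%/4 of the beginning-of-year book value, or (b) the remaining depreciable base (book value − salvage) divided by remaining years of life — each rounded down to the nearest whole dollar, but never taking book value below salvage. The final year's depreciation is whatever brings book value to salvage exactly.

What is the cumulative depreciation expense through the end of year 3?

Depreciable base = $179,412 − $15,700 = $163,712.
Year 1: DB = ⌊$179,412 × 125%/4⌋ = $56,066; SL = ⌊$163,712/4⌋ = $40,928 → take DB $56,066. Book value $123,346.
Year 2: DB = ⌊$123,346 × 125%/4⌋ = $38,545; SL = ⌊$107,646/3⌋ = $35,882 → take DB $38,545. Book value $84,801.
Year 3: DB = ⌊$84,801 × 125%/4⌋ = $26,500; SL = ⌊$69,101/2⌋ = $34,550 → take SL $34,550. Book value $50,251.
Accumulated through year 3 = $179,412 − $50,251 = $129,161.

$129,161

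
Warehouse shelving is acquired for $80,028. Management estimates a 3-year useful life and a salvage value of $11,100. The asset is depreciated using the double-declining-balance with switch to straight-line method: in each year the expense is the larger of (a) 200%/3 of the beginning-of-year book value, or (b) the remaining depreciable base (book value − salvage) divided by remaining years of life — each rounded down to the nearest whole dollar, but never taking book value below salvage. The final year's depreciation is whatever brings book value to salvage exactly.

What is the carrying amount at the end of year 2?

$11,100

Depreciable base = $80,028 − $11,100 = $68,928.
Year 1: DB = ⌊$80,028 × 200%/3⌋ = $53,352; SL = ⌊$68,928/3⌋ = $22,976 → take DB $53,352. Book value $26,676.
Year 2: DB = ⌊$26,676 × 200%/3⌋ = $17,784; SL = ⌊$15,576/2⌋ = $7,788 → take DB $17,784, capped at $15,576. Book value $11,100.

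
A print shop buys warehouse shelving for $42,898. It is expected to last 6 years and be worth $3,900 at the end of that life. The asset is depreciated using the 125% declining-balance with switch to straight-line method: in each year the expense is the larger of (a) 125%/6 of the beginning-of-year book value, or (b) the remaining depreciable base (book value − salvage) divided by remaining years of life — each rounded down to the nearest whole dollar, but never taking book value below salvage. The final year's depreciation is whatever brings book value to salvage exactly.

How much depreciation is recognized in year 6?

Depreciable base = $42,898 − $3,900 = $38,998.
Year 1: DB = ⌊$42,898 × 125%/6⌋ = $8,937; SL = ⌊$38,998/6⌋ = $6,499 → take DB $8,937. Book value $33,961.
Year 2: DB = ⌊$33,961 × 125%/6⌋ = $7,075; SL = ⌊$30,061/5⌋ = $6,012 → take DB $7,075. Book value $26,886.
Year 3: DB = ⌊$26,886 × 125%/6⌋ = $5,601; SL = ⌊$22,986/4⌋ = $5,746 → take SL $5,746. Book value $21,140.
Year 4: DB = ⌊$21,140 × 125%/6⌋ = $4,404; SL = ⌊$17,240/3⌋ = $5,746 → take SL $5,746. Book value $15,394.
Year 5: DB = ⌊$15,394 × 125%/6⌋ = $3,207; SL = ⌊$11,494/2⌋ = $5,747 → take SL $5,747. Book value $9,647.
Year 6 (final): $9,647 − $3,900 = $5,747. Book value $3,900.

$5,747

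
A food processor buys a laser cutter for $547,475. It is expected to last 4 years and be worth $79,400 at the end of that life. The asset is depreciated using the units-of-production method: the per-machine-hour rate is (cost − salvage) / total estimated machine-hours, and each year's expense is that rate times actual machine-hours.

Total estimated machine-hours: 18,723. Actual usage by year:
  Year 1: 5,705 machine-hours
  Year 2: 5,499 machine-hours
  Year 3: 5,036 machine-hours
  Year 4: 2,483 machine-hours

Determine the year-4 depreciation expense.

Depreciable base = $547,475 − $79,400 = $468,075.
Rate = $468,075 / 18,723 machine-hours = $25 per machine-hour.
Year 1: 5,705 × $25 = $142,625. Book value $404,850.
Year 2: 5,499 × $25 = $137,475. Book value $267,375.
Year 3: 5,036 × $25 = $125,900. Book value $141,475.
Year 4: 2,483 × $25 = $62,075. Book value $79,400.

$62,075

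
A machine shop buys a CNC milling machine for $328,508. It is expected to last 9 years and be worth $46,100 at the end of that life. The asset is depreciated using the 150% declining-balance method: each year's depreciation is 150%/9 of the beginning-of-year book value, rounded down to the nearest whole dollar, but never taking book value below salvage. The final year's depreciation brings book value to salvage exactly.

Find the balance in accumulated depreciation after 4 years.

Depreciable base = $328,508 − $46,100 = $282,408.
Year 1: ⌊$328,508 × 150%/9⌋ = $54,751. Book value $273,757.
Year 2: ⌊$273,757 × 150%/9⌋ = $45,626. Book value $228,131.
Year 3: ⌊$228,131 × 150%/9⌋ = $38,021. Book value $190,110.
Year 4: ⌊$190,110 × 150%/9⌋ = $31,685. Book value $158,425.
Accumulated through year 4 = $328,508 − $158,425 = $170,083.

$170,083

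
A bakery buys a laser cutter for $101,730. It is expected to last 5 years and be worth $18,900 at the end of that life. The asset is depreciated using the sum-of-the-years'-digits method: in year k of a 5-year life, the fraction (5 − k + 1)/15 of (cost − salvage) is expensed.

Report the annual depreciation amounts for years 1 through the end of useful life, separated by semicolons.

$27,610; $22,088; $16,566; $11,044; $5,522

Depreciable base = $101,730 − $18,900 = $82,830.
Sum of the years' digits = 5+4+3+2+1 = 15.
Year 1: $82,830 × 5/15 = $27,610. Book value $74,120.
Year 2: $82,830 × 4/15 = $22,088. Book value $52,032.
Year 3: $82,830 × 3/15 = $16,566. Book value $35,466.
Year 4: $82,830 × 2/15 = $11,044. Book value $24,422.
Year 5: $82,830 × 1/15 = $5,522. Book value $18,900.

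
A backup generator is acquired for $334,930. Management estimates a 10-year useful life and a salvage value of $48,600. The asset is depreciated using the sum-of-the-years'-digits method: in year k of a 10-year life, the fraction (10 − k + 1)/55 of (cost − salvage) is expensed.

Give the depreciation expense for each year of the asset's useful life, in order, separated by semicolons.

$52,060; $46,854; $41,648; $36,442; $31,236; $26,030; $20,824; $15,618; $10,412; $5,206

Depreciable base = $334,930 − $48,600 = $286,330.
Sum of the years' digits = 10+9+8+7+6+5+4+3+2+1 = 55.
Year 1: $286,330 × 10/55 = $52,060. Book value $282,870.
Year 2: $286,330 × 9/55 = $46,854. Book value $236,016.
Year 3: $286,330 × 8/55 = $41,648. Book value $194,368.
Year 4: $286,330 × 7/55 = $36,442. Book value $157,926.
Year 5: $286,330 × 6/55 = $31,236. Book value $126,690.
Year 6: $286,330 × 5/55 = $26,030. Book value $100,660.
Year 7: $286,330 × 4/55 = $20,824. Book value $79,836.
Year 8: $286,330 × 3/55 = $15,618. Book value $64,218.
Year 9: $286,330 × 2/55 = $10,412. Book value $53,806.
Year 10: $286,330 × 1/55 = $5,206. Book value $48,600.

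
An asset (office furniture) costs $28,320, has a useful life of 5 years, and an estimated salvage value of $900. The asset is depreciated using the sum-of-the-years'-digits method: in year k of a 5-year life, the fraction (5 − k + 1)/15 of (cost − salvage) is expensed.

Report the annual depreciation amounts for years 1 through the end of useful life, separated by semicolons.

Depreciable base = $28,320 − $900 = $27,420.
Sum of the years' digits = 5+4+3+2+1 = 15.
Year 1: $27,420 × 5/15 = $9,140. Book value $19,180.
Year 2: $27,420 × 4/15 = $7,312. Book value $11,868.
Year 3: $27,420 × 3/15 = $5,484. Book value $6,384.
Year 4: $27,420 × 2/15 = $3,656. Book value $2,728.
Year 5: $27,420 × 1/15 = $1,828. Book value $900.

$9,140; $7,312; $5,484; $3,656; $1,828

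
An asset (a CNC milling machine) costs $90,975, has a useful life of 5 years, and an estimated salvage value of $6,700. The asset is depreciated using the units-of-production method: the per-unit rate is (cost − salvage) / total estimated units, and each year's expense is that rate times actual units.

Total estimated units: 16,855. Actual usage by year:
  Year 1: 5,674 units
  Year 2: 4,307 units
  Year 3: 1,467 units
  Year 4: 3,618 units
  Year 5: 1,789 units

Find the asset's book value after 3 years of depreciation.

$33,735

Depreciable base = $90,975 − $6,700 = $84,275.
Rate = $84,275 / 16,855 units = $5 per unit.
Year 1: 5,674 × $5 = $28,370. Book value $62,605.
Year 2: 4,307 × $5 = $21,535. Book value $41,070.
Year 3: 1,467 × $5 = $7,335. Book value $33,735.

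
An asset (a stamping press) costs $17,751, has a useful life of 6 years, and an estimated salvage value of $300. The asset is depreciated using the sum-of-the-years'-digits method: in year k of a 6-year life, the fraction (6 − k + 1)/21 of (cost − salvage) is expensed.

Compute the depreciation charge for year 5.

$1,662

Depreciable base = $17,751 − $300 = $17,451.
Sum of the years' digits = 6+5+4+3+2+1 = 21.
Year 1: $17,451 × 6/21 = $4,986. Book value $12,765.
Year 2: $17,451 × 5/21 = $4,155. Book value $8,610.
Year 3: $17,451 × 4/21 = $3,324. Book value $5,286.
Year 4: $17,451 × 3/21 = $2,493. Book value $2,793.
Year 5: $17,451 × 2/21 = $1,662. Book value $1,131.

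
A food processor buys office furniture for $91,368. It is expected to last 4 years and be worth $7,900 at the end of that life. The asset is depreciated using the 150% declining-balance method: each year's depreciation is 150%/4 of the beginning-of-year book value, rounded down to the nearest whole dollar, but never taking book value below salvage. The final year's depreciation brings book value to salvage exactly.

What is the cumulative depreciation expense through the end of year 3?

$69,061

Depreciable base = $91,368 − $7,900 = $83,468.
Year 1: ⌊$91,368 × 150%/4⌋ = $34,263. Book value $57,105.
Year 2: ⌊$57,105 × 150%/4⌋ = $21,414. Book value $35,691.
Year 3: ⌊$35,691 × 150%/4⌋ = $13,384. Book value $22,307.
Accumulated through year 3 = $91,368 − $22,307 = $69,061.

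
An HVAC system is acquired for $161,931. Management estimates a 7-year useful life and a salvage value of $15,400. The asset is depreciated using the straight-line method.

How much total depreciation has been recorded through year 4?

$83,732

Depreciable base = $161,931 − $15,400 = $146,531.
Annual expense = $146,531 / 7 = $20,933.
End of year 1: book value $140,998.
End of year 2: book value $120,065.
End of year 3: book value $99,132.
End of year 4: book value $78,199.
Accumulated through year 4 = $161,931 − $78,199 = $83,732.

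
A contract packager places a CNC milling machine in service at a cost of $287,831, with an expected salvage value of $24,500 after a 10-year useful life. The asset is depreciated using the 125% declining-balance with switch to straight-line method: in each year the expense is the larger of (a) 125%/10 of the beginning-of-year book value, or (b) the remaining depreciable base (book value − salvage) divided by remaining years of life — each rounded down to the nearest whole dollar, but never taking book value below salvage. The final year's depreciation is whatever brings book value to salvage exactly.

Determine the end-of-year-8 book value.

$72,575

Depreciable base = $287,831 − $24,500 = $263,331.
Year 1: DB = ⌊$287,831 × 125%/10⌋ = $35,978; SL = ⌊$263,331/10⌋ = $26,333 → take DB $35,978. Book value $251,853.
Year 2: DB = ⌊$251,853 × 125%/10⌋ = $31,481; SL = ⌊$227,353/9⌋ = $25,261 → take DB $31,481. Book value $220,372.
Year 3: DB = ⌊$220,372 × 125%/10⌋ = $27,546; SL = ⌊$195,872/8⌋ = $24,484 → take DB $27,546. Book value $192,826.
Year 4: DB = ⌊$192,826 × 125%/10⌋ = $24,103; SL = ⌊$168,326/7⌋ = $24,046 → take DB $24,103. Book value $168,723.
Year 5: DB = ⌊$168,723 × 125%/10⌋ = $21,090; SL = ⌊$144,223/6⌋ = $24,037 → take SL $24,037. Book value $144,686.
Year 6: DB = ⌊$144,686 × 125%/10⌋ = $18,085; SL = ⌊$120,186/5⌋ = $24,037 → take SL $24,037. Book value $120,649.
Year 7: DB = ⌊$120,649 × 125%/10⌋ = $15,081; SL = ⌊$96,149/4⌋ = $24,037 → take SL $24,037. Book value $96,612.
Year 8: DB = ⌊$96,612 × 125%/10⌋ = $12,076; SL = ⌊$72,112/3⌋ = $24,037 → take SL $24,037. Book value $72,575.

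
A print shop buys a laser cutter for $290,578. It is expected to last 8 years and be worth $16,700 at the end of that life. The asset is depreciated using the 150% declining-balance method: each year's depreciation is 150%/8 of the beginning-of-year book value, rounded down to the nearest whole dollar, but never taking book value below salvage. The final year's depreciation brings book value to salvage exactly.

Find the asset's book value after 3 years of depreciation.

Depreciable base = $290,578 − $16,700 = $273,878.
Year 1: ⌊$290,578 × 150%/8⌋ = $54,483. Book value $236,095.
Year 2: ⌊$236,095 × 150%/8⌋ = $44,267. Book value $191,828.
Year 3: ⌊$191,828 × 150%/8⌋ = $35,967. Book value $155,861.

$155,861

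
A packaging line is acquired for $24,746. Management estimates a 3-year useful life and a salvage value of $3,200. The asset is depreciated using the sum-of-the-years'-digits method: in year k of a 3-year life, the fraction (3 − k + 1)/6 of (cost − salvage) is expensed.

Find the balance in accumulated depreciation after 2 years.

Depreciable base = $24,746 − $3,200 = $21,546.
Sum of the years' digits = 3+2+1 = 6.
Year 1: $21,546 × 3/6 = $10,773. Book value $13,973.
Year 2: $21,546 × 2/6 = $7,182. Book value $6,791.
Accumulated through year 2 = $24,746 − $6,791 = $17,955.

$17,955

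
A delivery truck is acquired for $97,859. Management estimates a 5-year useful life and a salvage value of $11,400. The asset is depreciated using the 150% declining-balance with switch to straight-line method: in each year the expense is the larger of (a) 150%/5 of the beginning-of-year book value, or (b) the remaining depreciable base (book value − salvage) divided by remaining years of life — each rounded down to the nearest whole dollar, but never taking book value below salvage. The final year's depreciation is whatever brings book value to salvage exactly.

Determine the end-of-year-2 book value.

$47,952

Depreciable base = $97,859 − $11,400 = $86,459.
Year 1: DB = ⌊$97,859 × 150%/5⌋ = $29,357; SL = ⌊$86,459/5⌋ = $17,291 → take DB $29,357. Book value $68,502.
Year 2: DB = ⌊$68,502 × 150%/5⌋ = $20,550; SL = ⌊$57,102/4⌋ = $14,275 → take DB $20,550. Book value $47,952.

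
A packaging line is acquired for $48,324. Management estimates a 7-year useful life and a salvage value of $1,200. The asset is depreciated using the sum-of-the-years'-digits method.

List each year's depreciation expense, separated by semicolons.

Depreciable base = $48,324 − $1,200 = $47,124.
Sum of the years' digits = 7+6+5+4+3+2+1 = 28.
Year 1: $47,124 × 7/28 = $11,781. Book value $36,543.
Year 2: $47,124 × 6/28 = $10,098. Book value $26,445.
Year 3: $47,124 × 5/28 = $8,415. Book value $18,030.
Year 4: $47,124 × 4/28 = $6,732. Book value $11,298.
Year 5: $47,124 × 3/28 = $5,049. Book value $6,249.
Year 6: $47,124 × 2/28 = $3,366. Book value $2,883.
Year 7: $47,124 × 1/28 = $1,683. Book value $1,200.

$11,781; $10,098; $8,415; $6,732; $5,049; $3,366; $1,683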